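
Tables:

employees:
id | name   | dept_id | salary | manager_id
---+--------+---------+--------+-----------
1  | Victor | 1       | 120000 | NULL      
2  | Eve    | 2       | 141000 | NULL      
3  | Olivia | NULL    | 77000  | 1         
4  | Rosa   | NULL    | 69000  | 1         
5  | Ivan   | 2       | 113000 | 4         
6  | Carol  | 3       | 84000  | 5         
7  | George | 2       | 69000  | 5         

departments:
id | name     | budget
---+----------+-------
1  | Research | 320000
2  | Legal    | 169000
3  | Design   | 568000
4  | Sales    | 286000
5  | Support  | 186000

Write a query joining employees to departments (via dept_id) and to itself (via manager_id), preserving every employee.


Two LEFT JOINs from the same base table employees: one to departments via dept_id, one to employees itself via manager_id. Both are LEFT so every employee is preserved.
Match against departments:
  - employee 1 (Victor): dept_id=1 -> matches Research
  - employee 2 (Eve): dept_id=2 -> matches Legal
  - employee 3 (Olivia): dept_id=NULL, no match -> kept with NULL
  - employee 4 (Rosa): dept_id=NULL, no match -> kept with NULL
  - employee 5 (Ivan): dept_id=2 -> matches Legal
  - employee 6 (Carol): dept_id=3 -> matches Design
  - employee 7 (George): dept_id=2 -> matches Legal
Match against employees (self):
  - employee 1 (Victor): manager_id=NULL -> NULL
  - employee 2 (Eve): manager_id=NULL -> NULL
  - employee 3 (Olivia): manager_id=1 -> Victor
  - employee 4 (Rosa): manager_id=1 -> Victor
  - employee 5 (Ivan): manager_id=4 -> Rosa
  - employee 6 (Carol): manager_id=5 -> Ivan
  - employee 7 (George): manager_id=5 -> Ivan

SQL:
SELECT a.name, b.name AS department, c.name AS manager
FROM employees a
LEFT JOIN departments b ON a.dept_id = b.id
LEFT JOIN employees c ON a.manager_id = c.id

Result:
name   | department | manager
-------+------------+--------
Victor | Research   | NULL   
Eve    | Legal      | NULL   
Olivia | NULL       | Victor 
Rosa   | NULL       | Victor 
Ivan   | Legal      | Rosa   
Carol  | Design     | Ivan   
George | Legal      | Ivan   


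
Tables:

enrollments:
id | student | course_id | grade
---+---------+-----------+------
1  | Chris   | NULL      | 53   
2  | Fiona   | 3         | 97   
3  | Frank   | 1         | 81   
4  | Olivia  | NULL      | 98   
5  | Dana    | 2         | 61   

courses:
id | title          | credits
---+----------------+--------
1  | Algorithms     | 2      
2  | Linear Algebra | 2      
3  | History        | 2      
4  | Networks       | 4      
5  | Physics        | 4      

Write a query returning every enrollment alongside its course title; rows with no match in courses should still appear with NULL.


LEFT JOIN keeps every row from enrollments (the left table); where course_id has no match in courses, the course columns become NULL. Walk through each enrollment:
  - enrollment 1 (Chris): course_id=NULL, no match -> kept with NULL
  - enrollment 2 (Fiona): course_id=3 -> matches History
  - enrollment 3 (Frank): course_id=1 -> matches Algorithms
  - enrollment 4 (Olivia): course_id=NULL, no match -> kept with NULL
  - enrollment 5 (Dana): course_id=2 -> matches Linear Algebra
All 5 rows appear; 2 have NULL course.

SQL:
SELECT a.student, b.title AS course
FROM enrollments a
LEFT JOIN courses b ON a.course_id = b.id

Result:
student | course        
--------+---------------
Chris   | NULL          
Fiona   | History       
Frank   | Algorithms    
Olivia  | NULL          
Dana    | Linear Algebra


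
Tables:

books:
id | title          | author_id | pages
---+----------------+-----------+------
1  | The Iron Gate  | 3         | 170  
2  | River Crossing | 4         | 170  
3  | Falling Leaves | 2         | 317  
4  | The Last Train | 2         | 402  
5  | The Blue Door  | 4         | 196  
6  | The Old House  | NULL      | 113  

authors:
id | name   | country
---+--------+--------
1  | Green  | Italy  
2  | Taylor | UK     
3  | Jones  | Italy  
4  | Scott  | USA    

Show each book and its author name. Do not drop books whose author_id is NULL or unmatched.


LEFT JOIN keeps every row from books (the left table); where author_id has no match in authors, the author columns become NULL. Walk through each book:
  - book 1 (The Iron Gate): author_id=3 -> matches Jones
  - book 2 (River Crossing): author_id=4 -> matches Scott
  - book 3 (Falling Leaves): author_id=2 -> matches Taylor
  - book 4 (The Last Train): author_id=2 -> matches Taylor
  - book 5 (The Blue Door): author_id=4 -> matches Scott
  - book 6 (The Old House): author_id=NULL, no match -> kept with NULL
All 6 rows appear; 1 has NULL author.

SQL:
SELECT a.title, b.name AS author
FROM books a
LEFT JOIN authors b ON a.author_id = b.id

Result:
title          | author
---------------+-------
The Iron Gate  | Jones 
River Crossing | Scott 
Falling Leaves | Taylor
The Last Train | Taylor
The Blue Door  | Scott 
The Old House  | NULL  


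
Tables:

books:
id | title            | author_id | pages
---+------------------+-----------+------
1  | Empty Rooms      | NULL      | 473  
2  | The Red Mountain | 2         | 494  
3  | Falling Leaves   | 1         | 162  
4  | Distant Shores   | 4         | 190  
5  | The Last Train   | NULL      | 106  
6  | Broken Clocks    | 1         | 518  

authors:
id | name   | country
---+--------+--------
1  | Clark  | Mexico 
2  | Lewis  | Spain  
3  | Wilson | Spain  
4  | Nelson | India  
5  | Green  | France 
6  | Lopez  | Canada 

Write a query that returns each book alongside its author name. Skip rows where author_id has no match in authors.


INNER JOIN keeps only books rows whose author_id matches an id in authors. Walk through each book:
  - book 1 (Empty Rooms): author_id=NULL, no match -> dropped
  - book 2 (The Red Mountain): author_id=2 -> matches Lewis
  - book 3 (Falling Leaves): author_id=1 -> matches Clark
  - book 4 (Distant Shores): author_id=4 -> matches Nelson
  - book 5 (The Last Train): author_id=NULL, no match -> dropped
  - book 6 (Broken Clocks): author_id=1 -> matches Clark
So 2 of 6 rows are dropped.

SQL:
SELECT a.title, b.name AS author
FROM books a
INNER JOIN authors b ON a.author_id = b.id

Result:
title            | author
-----------------+-------
The Red Mountain | Lewis 
Falling Leaves   | Clark 
Distant Shores   | Nelson
Broken Clocks    | Clark 


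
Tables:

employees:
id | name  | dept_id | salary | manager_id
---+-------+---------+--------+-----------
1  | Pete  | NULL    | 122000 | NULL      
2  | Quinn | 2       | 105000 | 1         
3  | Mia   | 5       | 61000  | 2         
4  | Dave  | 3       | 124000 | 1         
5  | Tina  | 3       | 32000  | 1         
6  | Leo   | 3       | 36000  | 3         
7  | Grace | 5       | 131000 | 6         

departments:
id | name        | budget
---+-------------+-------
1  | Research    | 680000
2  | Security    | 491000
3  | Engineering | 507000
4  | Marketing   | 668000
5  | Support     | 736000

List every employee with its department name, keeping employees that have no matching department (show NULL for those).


LEFT JOIN keeps every row from employees (the left table); where dept_id has no match in departments, the department columns become NULL. Walk through each employee:
  - employee 1 (Pete): dept_id=NULL, no match -> kept with NULL
  - employee 2 (Quinn): dept_id=2 -> matches Security
  - employee 3 (Mia): dept_id=5 -> matches Support
  - employee 4 (Dave): dept_id=3 -> matches Engineering
  - employee 5 (Tina): dept_id=3 -> matches Engineering
  - employee 6 (Leo): dept_id=3 -> matches Engineering
  - employee 7 (Grace): dept_id=5 -> matches Support
All 7 rows appear; 1 has NULL department.

SQL:
SELECT a.name, b.name AS department
FROM employees a
LEFT JOIN departments b ON a.dept_id = b.id

Result:
name  | department 
------+------------
Pete  | NULL       
Quinn | Security   
Mia   | Support    
Dave  | Engineering
Tina  | Engineering
Leo   | Engineering
Grace | Support    


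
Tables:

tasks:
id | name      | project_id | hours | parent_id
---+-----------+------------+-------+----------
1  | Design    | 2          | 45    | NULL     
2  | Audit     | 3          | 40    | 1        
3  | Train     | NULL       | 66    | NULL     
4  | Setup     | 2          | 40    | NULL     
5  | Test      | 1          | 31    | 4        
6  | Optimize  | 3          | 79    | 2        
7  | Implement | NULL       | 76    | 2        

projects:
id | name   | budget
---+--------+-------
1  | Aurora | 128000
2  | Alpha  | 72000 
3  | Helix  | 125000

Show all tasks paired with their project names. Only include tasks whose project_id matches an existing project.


INNER JOIN keeps only tasks rows whose project_id matches an id in projects. Walk through each task:
  - task 1 (Design): project_id=2 -> matches Alpha
  - task 2 (Audit): project_id=3 -> matches Helix
  - task 3 (Train): project_id=NULL, no match -> dropped
  - task 4 (Setup): project_id=2 -> matches Alpha
  - task 5 (Test): project_id=1 -> matches Aurora
  - task 6 (Optimize): project_id=3 -> matches Helix
  - task 7 (Implement): project_id=NULL, no match -> dropped
So 2 of 7 rows are dropped.

SQL:
SELECT a.name, b.name AS project
FROM tasks a
INNER JOIN projects b ON a.project_id = b.id

Result:
name     | project
---------+--------
Design   | Alpha  
Audit    | Helix  
Setup    | Alpha  
Test     | Aurora 
Optimize | Helix  


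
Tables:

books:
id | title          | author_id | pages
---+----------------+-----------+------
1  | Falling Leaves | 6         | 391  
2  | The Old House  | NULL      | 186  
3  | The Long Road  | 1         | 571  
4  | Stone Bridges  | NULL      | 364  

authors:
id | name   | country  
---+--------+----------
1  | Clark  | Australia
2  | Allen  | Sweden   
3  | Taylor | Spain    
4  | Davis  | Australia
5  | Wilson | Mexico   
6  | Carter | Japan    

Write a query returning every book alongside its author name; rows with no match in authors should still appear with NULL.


LEFT JOIN keeps every row from books (the left table); where author_id has no match in authors, the author columns become NULL. Walk through each book:
  - book 1 (Falling Leaves): author_id=6 -> matches Carter
  - book 2 (The Old House): author_id=NULL, no match -> kept with NULL
  - book 3 (The Long Road): author_id=1 -> matches Clark
  - book 4 (Stone Bridges): author_id=NULL, no match -> kept with NULL
All 4 rows appear; 2 have NULL author.

SQL:
SELECT a.title, b.name AS author
FROM books a
LEFT JOIN authors b ON a.author_id = b.id

Result:
title          | author
---------------+-------
Falling Leaves | Carter
The Old House  | NULL  
The Long Road  | Clark 
Stone Bridges  | NULL  


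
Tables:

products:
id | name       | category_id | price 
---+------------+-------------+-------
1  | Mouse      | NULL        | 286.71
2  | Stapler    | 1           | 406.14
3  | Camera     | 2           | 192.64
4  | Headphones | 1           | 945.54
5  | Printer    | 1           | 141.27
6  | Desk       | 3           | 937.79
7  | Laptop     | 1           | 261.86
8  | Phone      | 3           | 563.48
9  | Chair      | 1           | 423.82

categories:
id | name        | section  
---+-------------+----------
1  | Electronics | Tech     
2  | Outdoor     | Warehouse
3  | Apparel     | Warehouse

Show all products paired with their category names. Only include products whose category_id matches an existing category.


INNER JOIN keeps only products rows whose category_id matches an id in categories. Walk through each product:
  - product 1 (Mouse): category_id=NULL, no match -> dropped
  - product 2 (Stapler): category_id=1 -> matches Electronics
  - product 3 (Camera): category_id=2 -> matches Outdoor
  - product 4 (Headphones): category_id=1 -> matches Electronics
  - product 5 (Printer): category_id=1 -> matches Electronics
  - product 6 (Desk): category_id=3 -> matches Apparel
  - product 7 (Laptop): category_id=1 -> matches Electronics
  - product 8 (Phone): category_id=3 -> matches Apparel
  - product 9 (Chair): category_id=1 -> matches Electronics
So 1 of 9 rows is dropped.

SQL:
SELECT a.name, b.name AS category
FROM products a
INNER JOIN categories b ON a.category_id = b.id

Result:
name       | category   
-----------+------------
Stapler    | Electronics
Camera     | Outdoor    
Headphones | Electronics
Printer    | Electronics
Desk       | Apparel    
Laptop     | Electronics
Phone      | Apparel    
Chair      | Electronics


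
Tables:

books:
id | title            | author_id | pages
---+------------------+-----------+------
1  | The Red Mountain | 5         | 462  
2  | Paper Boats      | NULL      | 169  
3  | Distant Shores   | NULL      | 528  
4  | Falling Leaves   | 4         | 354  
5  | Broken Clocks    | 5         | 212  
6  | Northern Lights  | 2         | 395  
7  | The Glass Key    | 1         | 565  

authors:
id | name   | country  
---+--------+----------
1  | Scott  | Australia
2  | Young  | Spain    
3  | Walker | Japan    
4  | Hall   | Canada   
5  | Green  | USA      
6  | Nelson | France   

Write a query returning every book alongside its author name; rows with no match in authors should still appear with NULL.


LEFT JOIN keeps every row from books (the left table); where author_id has no match in authors, the author columns become NULL. Walk through each book:
  - book 1 (The Red Mountain): author_id=5 -> matches Green
  - book 2 (Paper Boats): author_id=NULL, no match -> kept with NULL
  - book 3 (Distant Shores): author_id=NULL, no match -> kept with NULL
  - book 4 (Falling Leaves): author_id=4 -> matches Hall
  - book 5 (Broken Clocks): author_id=5 -> matches Green
  - book 6 (Northern Lights): author_id=2 -> matches Young
  - book 7 (The Glass Key): author_id=1 -> matches Scott
All 7 rows appear; 2 have NULL author.

SQL:
SELECT a.title, b.name AS author
FROM books a
LEFT JOIN authors b ON a.author_id = b.id

Result:
title            | author
-----------------+-------
The Red Mountain | Green 
Paper Boats      | NULL  
Distant Shores   | NULL  
Falling Leaves   | Hall  
Broken Clocks    | Green 
Northern Lights  | Young 
The Glass Key    | Scott 


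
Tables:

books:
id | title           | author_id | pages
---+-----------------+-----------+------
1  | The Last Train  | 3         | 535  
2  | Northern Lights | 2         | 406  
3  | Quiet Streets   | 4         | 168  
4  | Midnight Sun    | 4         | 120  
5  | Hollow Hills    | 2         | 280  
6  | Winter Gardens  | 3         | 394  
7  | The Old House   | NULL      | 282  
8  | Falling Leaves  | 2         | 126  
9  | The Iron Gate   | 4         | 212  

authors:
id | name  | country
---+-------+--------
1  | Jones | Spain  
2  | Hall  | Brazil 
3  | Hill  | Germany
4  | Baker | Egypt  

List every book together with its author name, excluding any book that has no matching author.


INNER JOIN keeps only books rows whose author_id matches an id in authors. Walk through each book:
  - book 1 (The Last Train): author_id=3 -> matches Hill
  - book 2 (Northern Lights): author_id=2 -> matches Hall
  - book 3 (Quiet Streets): author_id=4 -> matches Baker
  - book 4 (Midnight Sun): author_id=4 -> matches Baker
  - book 5 (Hollow Hills): author_id=2 -> matches Hall
  - book 6 (Winter Gardens): author_id=3 -> matches Hill
  - book 7 (The Old House): author_id=NULL, no match -> dropped
  - book 8 (Falling Leaves): author_id=2 -> matches Hall
  - book 9 (The Iron Gate): author_id=4 -> matches Baker
So 1 of 9 rows is dropped.

SQL:
SELECT a.title, b.name AS author
FROM books a
INNER JOIN authors b ON a.author_id = b.id

Result:
title           | author
----------------+-------
The Last Train  | Hill  
Northern Lights | Hall  
Quiet Streets   | Baker 
Midnight Sun    | Baker 
Hollow Hills    | Hall  
Winter Gardens  | Hill  
Falling Leaves  | Hall  
The Iron Gate   | Baker 


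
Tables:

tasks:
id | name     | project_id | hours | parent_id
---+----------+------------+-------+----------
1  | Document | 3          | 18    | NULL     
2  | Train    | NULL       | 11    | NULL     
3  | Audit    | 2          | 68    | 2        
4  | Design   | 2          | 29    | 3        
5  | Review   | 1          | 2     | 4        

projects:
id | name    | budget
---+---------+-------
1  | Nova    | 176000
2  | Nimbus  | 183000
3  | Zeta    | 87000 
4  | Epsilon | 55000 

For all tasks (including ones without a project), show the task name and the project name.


LEFT JOIN keeps every row from tasks (the left table); where project_id has no match in projects, the project columns become NULL. Walk through each task:
  - task 1 (Document): project_id=3 -> matches Zeta
  - task 2 (Train): project_id=NULL, no match -> kept with NULL
  - task 3 (Audit): project_id=2 -> matches Nimbus
  - task 4 (Design): project_id=2 -> matches Nimbus
  - task 5 (Review): project_id=1 -> matches Nova
All 5 rows appear; 1 has NULL project.

SQL:
SELECT a.name, b.name AS project
FROM tasks a
LEFT JOIN projects b ON a.project_id = b.id

Result:
name     | project
---------+--------
Document | Zeta   
Train    | NULL   
Audit    | Nimbus 
Design   | Nimbus 
Review   | Nova   


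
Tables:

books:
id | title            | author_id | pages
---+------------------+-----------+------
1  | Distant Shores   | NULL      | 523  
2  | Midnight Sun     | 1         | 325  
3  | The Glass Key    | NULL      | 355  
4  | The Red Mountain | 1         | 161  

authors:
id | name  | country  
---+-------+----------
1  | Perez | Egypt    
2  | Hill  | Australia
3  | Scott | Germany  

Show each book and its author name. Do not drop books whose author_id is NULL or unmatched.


LEFT JOIN keeps every row from books (the left table); where author_id has no match in authors, the author columns become NULL. Walk through each book:
  - book 1 (Distant Shores): author_id=NULL, no match -> kept with NULL
  - book 2 (Midnight Sun): author_id=1 -> matches Perez
  - book 3 (The Glass Key): author_id=NULL, no match -> kept with NULL
  - book 4 (The Red Mountain): author_id=1 -> matches Perez
All 4 rows appear; 2 have NULL author.

SQL:
SELECT a.title, b.name AS author
FROM books a
LEFT JOIN authors b ON a.author_id = b.id

Result:
title            | author
-----------------+-------
Distant Shores   | NULL  
Midnight Sun     | Perez 
The Glass Key    | NULL  
The Red Mountain | Perez 


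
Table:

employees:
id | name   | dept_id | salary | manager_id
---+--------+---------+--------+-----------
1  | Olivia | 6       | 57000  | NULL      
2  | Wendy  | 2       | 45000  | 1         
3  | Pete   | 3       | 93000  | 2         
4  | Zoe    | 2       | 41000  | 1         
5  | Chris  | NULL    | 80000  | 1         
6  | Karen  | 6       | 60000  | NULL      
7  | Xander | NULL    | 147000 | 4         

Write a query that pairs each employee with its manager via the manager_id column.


This is a self-join: employees is joined to a second copy of itself, matching each row's manager_id to another row's id. Use LEFT JOIN so rows with manager_id=NULL are kept.
  - employee 1 (Olivia): manager_id=NULL -> NULL
  - employee 2 (Wendy): manager_id=1 -> Olivia
  - employee 3 (Pete): manager_id=2 -> Wendy
  - employee 4 (Zoe): manager_id=1 -> Olivia
  - employee 5 (Chris): manager_id=1 -> Olivia
  - employee 6 (Karen): manager_id=NULL -> NULL
  - employee 7 (Xander): manager_id=4 -> Zoe

SQL:
SELECT a.name AS item, b.name AS manager
FROM employees a
LEFT JOIN employees b ON a.manager_id = b.id

Result:
item   | manager
-------+--------
Olivia | NULL   
Wendy  | Olivia 
Pete   | Wendy  
Zoe    | Olivia 
Chris  | Olivia 
Karen  | NULL   
Xander | Zoe    


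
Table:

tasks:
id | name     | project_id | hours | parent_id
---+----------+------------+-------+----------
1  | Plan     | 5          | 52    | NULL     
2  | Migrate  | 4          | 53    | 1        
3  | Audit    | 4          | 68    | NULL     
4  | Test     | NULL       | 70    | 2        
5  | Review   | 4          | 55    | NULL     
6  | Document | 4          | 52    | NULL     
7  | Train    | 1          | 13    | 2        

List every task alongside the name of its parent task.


This is a self-join: tasks is joined to a second copy of itself, matching each row's parent_id to another row's id. Use LEFT JOIN so rows with parent_id=NULL are kept.
  - task 1 (Plan): parent_id=NULL -> NULL
  - task 2 (Migrate): parent_id=1 -> Plan
  - task 3 (Audit): parent_id=NULL -> NULL
  - task 4 (Test): parent_id=2 -> Migrate
  - task 5 (Review): parent_id=NULL -> NULL
  - task 6 (Document): parent_id=NULL -> NULL
  - task 7 (Train): parent_id=2 -> Migrate

SQL:
SELECT a.name AS item, b.name AS parent
FROM tasks a
LEFT JOIN tasks b ON a.parent_id = b.id

Result:
item     | parent 
---------+--------
Plan     | NULL   
Migrate  | Plan   
Audit    | NULL   
Test     | Migrate
Review   | NULL   
Document | NULL   
Train    | Migrate


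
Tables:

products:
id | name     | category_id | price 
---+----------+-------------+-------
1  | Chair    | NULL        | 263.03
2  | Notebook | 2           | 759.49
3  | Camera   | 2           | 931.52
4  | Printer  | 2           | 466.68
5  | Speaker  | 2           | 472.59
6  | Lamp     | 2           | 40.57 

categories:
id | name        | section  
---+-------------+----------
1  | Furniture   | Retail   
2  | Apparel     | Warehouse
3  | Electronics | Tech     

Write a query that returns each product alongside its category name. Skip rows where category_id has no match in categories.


INNER JOIN keeps only products rows whose category_id matches an id in categories. Walk through each product:
  - product 1 (Chair): category_id=NULL, no match -> dropped
  - product 2 (Notebook): category_id=2 -> matches Apparel
  - product 3 (Camera): category_id=2 -> matches Apparel
  - product 4 (Printer): category_id=2 -> matches Apparel
  - product 5 (Speaker): category_id=2 -> matches Apparel
  - product 6 (Lamp): category_id=2 -> matches Apparel
So 1 of 6 rows is dropped.

SQL:
SELECT a.name, b.name AS category
FROM products a
INNER JOIN categories b ON a.category_id = b.id

Result:
name     | category
---------+---------
Notebook | Apparel 
Camera   | Apparel 
Printer  | Apparel 
Speaker  | Apparel 
Lamp     | Apparel 


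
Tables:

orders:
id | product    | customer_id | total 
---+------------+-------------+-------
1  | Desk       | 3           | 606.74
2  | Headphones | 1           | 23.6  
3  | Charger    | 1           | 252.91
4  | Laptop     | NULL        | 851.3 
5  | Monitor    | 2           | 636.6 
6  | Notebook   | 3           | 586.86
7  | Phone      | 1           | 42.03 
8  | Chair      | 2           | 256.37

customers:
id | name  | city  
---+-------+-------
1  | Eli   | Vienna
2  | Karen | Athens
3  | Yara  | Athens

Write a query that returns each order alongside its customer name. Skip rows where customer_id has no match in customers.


INNER JOIN keeps only orders rows whose customer_id matches an id in customers. Walk through each order:
  - order 1 (Desk): customer_id=3 -> matches Yara
  - order 2 (Headphones): customer_id=1 -> matches Eli
  - order 3 (Charger): customer_id=1 -> matches Eli
  - order 4 (Laptop): customer_id=NULL, no match -> dropped
  - order 5 (Monitor): customer_id=2 -> matches Karen
  - order 6 (Notebook): customer_id=3 -> matches Yara
  - order 7 (Phone): customer_id=1 -> matches Eli
  - order 8 (Chair): customer_id=2 -> matches Karen
So 1 of 8 rows is dropped.

SQL:
SELECT a.product, b.name AS customer
FROM orders a
INNER JOIN customers b ON a.customer_id = b.id

Result:
product    | customer
-----------+---------
Desk       | Yara    
Headphones | Eli     
Charger    | Eli     
Monitor    | Karen   
Notebook   | Yara    
Phone      | Eli     
Chair      | Karen   


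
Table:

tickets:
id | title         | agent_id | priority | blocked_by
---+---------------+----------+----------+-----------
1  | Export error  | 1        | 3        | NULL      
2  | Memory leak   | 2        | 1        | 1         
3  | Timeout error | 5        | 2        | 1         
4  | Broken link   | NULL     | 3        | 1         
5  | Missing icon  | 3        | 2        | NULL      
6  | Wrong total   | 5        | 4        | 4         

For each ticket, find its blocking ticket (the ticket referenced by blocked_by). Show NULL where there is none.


This is a self-join: tickets is joined to a second copy of itself, matching each row's blocked_by to another row's id. Use LEFT JOIN so rows with blocked_by=NULL are kept.
  - ticket 1 (Export error): blocked_by=NULL -> NULL
  - ticket 2 (Memory leak): blocked_by=1 -> Export error
  - ticket 3 (Timeout error): blocked_by=1 -> Export error
  - ticket 4 (Broken link): blocked_by=1 -> Export error
  - ticket 5 (Missing icon): blocked_by=NULL -> NULL
  - ticket 6 (Wrong total): blocked_by=4 -> Broken link

SQL:
SELECT a.title AS item, b.title AS blocked_by
FROM tickets a
LEFT JOIN tickets b ON a.blocked_by = b.id

Result:
item          | blocked_by  
--------------+-------------
Export error  | NULL        
Memory leak   | Export error
Timeout error | Export error
Broken link   | Export error
Missing icon  | NULL        
Wrong total   | Broken link 


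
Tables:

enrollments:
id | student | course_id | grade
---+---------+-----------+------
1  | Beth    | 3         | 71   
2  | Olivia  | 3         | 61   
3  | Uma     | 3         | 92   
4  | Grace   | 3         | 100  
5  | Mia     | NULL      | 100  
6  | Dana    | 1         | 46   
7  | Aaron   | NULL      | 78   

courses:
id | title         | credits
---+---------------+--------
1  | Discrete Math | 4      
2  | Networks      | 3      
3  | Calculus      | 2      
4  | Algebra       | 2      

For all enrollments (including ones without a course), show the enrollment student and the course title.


LEFT JOIN keeps every row from enrollments (the left table); where course_id has no match in courses, the course columns become NULL. Walk through each enrollment:
  - enrollment 1 (Beth): course_id=3 -> matches Calculus
  - enrollment 2 (Olivia): course_id=3 -> matches Calculus
  - enrollment 3 (Uma): course_id=3 -> matches Calculus
  - enrollment 4 (Grace): course_id=3 -> matches Calculus
  - enrollment 5 (Mia): course_id=NULL, no match -> kept with NULL
  - enrollment 6 (Dana): course_id=1 -> matches Discrete Math
  - enrollment 7 (Aaron): course_id=NULL, no match -> kept with NULL
All 7 rows appear; 2 have NULL course.

SQL:
SELECT a.student, b.title AS course
FROM enrollments a
LEFT JOIN courses b ON a.course_id = b.id

Result:
student | course       
--------+--------------
Beth    | Calculus     
Olivia  | Calculus     
Uma     | Calculus     
Grace   | Calculus     
Mia     | NULL         
Dana    | Discrete Math
Aaron   | NULL         


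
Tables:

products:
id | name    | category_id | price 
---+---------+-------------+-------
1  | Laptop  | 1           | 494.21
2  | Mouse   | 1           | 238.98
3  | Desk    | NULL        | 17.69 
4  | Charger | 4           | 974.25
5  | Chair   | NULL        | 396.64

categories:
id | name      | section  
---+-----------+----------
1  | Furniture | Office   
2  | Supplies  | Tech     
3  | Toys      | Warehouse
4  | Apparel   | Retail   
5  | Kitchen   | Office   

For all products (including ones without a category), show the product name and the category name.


LEFT JOIN keeps every row from products (the left table); where category_id has no match in categories, the category columns become NULL. Walk through each product:
  - product 1 (Laptop): category_id=1 -> matches Furniture
  - product 2 (Mouse): category_id=1 -> matches Furniture
  - product 3 (Desk): category_id=NULL, no match -> kept with NULL
  - product 4 (Charger): category_id=4 -> matches Apparel
  - product 5 (Chair): category_id=NULL, no match -> kept with NULL
All 5 rows appear; 2 have NULL category.

SQL:
SELECT a.name, b.name AS category
FROM products a
LEFT JOIN categories b ON a.category_id = b.id

Result:
name    | category 
--------+----------
Laptop  | Furniture
Mouse   | Furniture
Desk    | NULL     
Charger | Apparel  
Chair   | NULL     


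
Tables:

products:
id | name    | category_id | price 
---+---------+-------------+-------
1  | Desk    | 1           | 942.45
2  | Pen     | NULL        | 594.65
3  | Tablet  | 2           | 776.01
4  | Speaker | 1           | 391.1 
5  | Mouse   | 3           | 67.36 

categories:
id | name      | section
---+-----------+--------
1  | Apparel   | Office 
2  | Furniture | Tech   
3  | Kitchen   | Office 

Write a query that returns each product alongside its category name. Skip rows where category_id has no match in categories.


INNER JOIN keeps only products rows whose category_id matches an id in categories. Walk through each product:
  - product 1 (Desk): category_id=1 -> matches Apparel
  - product 2 (Pen): category_id=NULL, no match -> dropped
  - product 3 (Tablet): category_id=2 -> matches Furniture
  - product 4 (Speaker): category_id=1 -> matches Apparel
  - product 5 (Mouse): category_id=3 -> matches Kitchen
So 1 of 5 rows is dropped.

SQL:
SELECT a.name, b.name AS category
FROM products a
INNER JOIN categories b ON a.category_id = b.id

Result:
name    | category 
--------+----------
Desk    | Apparel  
Tablet  | Furniture
Speaker | Apparel  
Mouse   | Kitchen  


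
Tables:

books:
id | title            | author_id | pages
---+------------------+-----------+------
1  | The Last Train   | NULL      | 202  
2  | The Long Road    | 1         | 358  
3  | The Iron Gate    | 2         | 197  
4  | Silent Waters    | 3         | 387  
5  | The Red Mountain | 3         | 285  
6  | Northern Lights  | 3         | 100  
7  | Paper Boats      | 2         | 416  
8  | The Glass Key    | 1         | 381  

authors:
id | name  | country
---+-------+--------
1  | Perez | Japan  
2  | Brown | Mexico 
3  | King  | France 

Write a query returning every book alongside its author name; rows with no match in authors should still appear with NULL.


LEFT JOIN keeps every row from books (the left table); where author_id has no match in authors, the author columns become NULL. Walk through each book:
  - book 1 (The Last Train): author_id=NULL, no match -> kept with NULL
  - book 2 (The Long Road): author_id=1 -> matches Perez
  - book 3 (The Iron Gate): author_id=2 -> matches Brown
  - book 4 (Silent Waters): author_id=3 -> matches King
  - book 5 (The Red Mountain): author_id=3 -> matches King
  - book 6 (Northern Lights): author_id=3 -> matches King
  - book 7 (Paper Boats): author_id=2 -> matches Brown
  - book 8 (The Glass Key): author_id=1 -> matches Perez
All 8 rows appear; 1 has NULL author.

SQL:
SELECT a.title, b.name AS author
FROM books a
LEFT JOIN authors b ON a.author_id = b.id

Result:
title            | author
-----------------+-------
The Last Train   | NULL  
The Long Road    | Perez 
The Iron Gate    | Brown 
Silent Waters    | King  
The Red Mountain | King  
Northern Lights  | King  
Paper Boats      | Brown 
The Glass Key    | Perez 


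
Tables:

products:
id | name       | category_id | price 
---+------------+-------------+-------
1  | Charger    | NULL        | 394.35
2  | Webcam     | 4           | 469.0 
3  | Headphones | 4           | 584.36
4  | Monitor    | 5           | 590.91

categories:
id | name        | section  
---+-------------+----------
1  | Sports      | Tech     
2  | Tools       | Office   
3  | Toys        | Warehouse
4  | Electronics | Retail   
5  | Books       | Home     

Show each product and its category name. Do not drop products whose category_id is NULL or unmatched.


LEFT JOIN keeps every row from products (the left table); where category_id has no match in categories, the category columns become NULL. Walk through each product:
  - product 1 (Charger): category_id=NULL, no match -> kept with NULL
  - product 2 (Webcam): category_id=4 -> matches Electronics
  - product 3 (Headphones): category_id=4 -> matches Electronics
  - product 4 (Monitor): category_id=5 -> matches Books
All 4 rows appear; 1 has NULL category.

SQL:
SELECT a.name, b.name AS category
FROM products a
LEFT JOIN categories b ON a.category_id = b.id

Result:
name       | category   
-----------+------------
Charger    | NULL       
Webcam     | Electronics
Headphones | Electronics
Monitor    | Books      


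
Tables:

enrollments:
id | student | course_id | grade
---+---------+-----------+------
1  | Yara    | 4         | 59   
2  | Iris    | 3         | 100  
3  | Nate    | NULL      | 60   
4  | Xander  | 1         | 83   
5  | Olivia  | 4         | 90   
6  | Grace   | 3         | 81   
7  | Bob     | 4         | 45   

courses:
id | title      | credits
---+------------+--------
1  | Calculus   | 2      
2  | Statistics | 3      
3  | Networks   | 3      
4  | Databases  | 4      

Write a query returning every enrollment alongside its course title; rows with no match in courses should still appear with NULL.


LEFT JOIN keeps every row from enrollments (the left table); where course_id has no match in courses, the course columns become NULL. Walk through each enrollment:
  - enrollment 1 (Yara): course_id=4 -> matches Databases
  - enrollment 2 (Iris): course_id=3 -> matches Networks
  - enrollment 3 (Nate): course_id=NULL, no match -> kept with NULL
  - enrollment 4 (Xander): course_id=1 -> matches Calculus
  - enrollment 5 (Olivia): course_id=4 -> matches Databases
  - enrollment 6 (Grace): course_id=3 -> matches Networks
  - enrollment 7 (Bob): course_id=4 -> matches Databases
All 7 rows appear; 1 has NULL course.

SQL:
SELECT a.student, b.title AS course
FROM enrollments a
LEFT JOIN courses b ON a.course_id = b.id

Result:
student | course   
--------+----------
Yara    | Databases
Iris    | Networks 
Nate    | NULL     
Xander  | Calculus 
Olivia  | Databases
Grace   | Networks 
Bob     | Databases


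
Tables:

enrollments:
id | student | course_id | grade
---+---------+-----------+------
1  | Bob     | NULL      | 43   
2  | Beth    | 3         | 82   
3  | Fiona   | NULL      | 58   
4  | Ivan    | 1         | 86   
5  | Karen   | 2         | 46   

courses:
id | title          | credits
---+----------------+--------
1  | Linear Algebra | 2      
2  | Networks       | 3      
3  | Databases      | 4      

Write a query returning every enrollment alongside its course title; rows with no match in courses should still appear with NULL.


LEFT JOIN keeps every row from enrollments (the left table); where course_id has no match in courses, the course columns become NULL. Walk through each enrollment:
  - enrollment 1 (Bob): course_id=NULL, no match -> kept with NULL
  - enrollment 2 (Beth): course_id=3 -> matches Databases
  - enrollment 3 (Fiona): course_id=NULL, no match -> kept with NULL
  - enrollment 4 (Ivan): course_id=1 -> matches Linear Algebra
  - enrollment 5 (Karen): course_id=2 -> matches Networks
All 5 rows appear; 2 have NULL course.

SQL:
SELECT a.student, b.title AS course
FROM enrollments a
LEFT JOIN courses b ON a.course_id = b.id

Result:
student | course        
--------+---------------
Bob     | NULL          
Beth    | Databases     
Fiona   | NULL          
Ivan    | Linear Algebra
Karen   | Networks      


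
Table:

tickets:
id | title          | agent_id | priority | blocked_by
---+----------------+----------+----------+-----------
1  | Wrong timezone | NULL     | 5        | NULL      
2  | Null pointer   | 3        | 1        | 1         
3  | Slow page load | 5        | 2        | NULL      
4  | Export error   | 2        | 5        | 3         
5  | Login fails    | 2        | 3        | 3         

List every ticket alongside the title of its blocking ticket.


This is a self-join: tickets is joined to a second copy of itself, matching each row's blocked_by to another row's id. Use LEFT JOIN so rows with blocked_by=NULL are kept.
  - ticket 1 (Wrong timezone): blocked_by=NULL -> NULL
  - ticket 2 (Null pointer): blocked_by=1 -> Wrong timezone
  - ticket 3 (Slow page load): blocked_by=NULL -> NULL
  - ticket 4 (Export error): blocked_by=3 -> Slow page load
  - ticket 5 (Login fails): blocked_by=3 -> Slow page load

SQL:
SELECT a.title AS item, b.title AS blocked_by
FROM tickets a
LEFT JOIN tickets b ON a.blocked_by = b.id

Result:
item           | blocked_by    
---------------+---------------
Wrong timezone | NULL          
Null pointer   | Wrong timezone
Slow page load | NULL          
Export error   | Slow page load
Login fails    | Slow page load


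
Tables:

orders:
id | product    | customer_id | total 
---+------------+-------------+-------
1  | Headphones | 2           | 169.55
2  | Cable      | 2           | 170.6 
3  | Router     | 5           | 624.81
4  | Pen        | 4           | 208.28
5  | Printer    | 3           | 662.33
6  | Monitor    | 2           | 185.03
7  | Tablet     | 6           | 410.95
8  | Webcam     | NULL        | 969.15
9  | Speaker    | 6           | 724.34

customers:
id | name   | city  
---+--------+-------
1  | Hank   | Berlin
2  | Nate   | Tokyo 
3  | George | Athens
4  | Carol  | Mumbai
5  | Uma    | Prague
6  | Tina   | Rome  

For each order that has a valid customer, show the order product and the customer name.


INNER JOIN keeps only orders rows whose customer_id matches an id in customers. Walk through each order:
  - order 1 (Headphones): customer_id=2 -> matches Nate
  - order 2 (Cable): customer_id=2 -> matches Nate
  - order 3 (Router): customer_id=5 -> matches Uma
  - order 4 (Pen): customer_id=4 -> matches Carol
  - order 5 (Printer): customer_id=3 -> matches George
  - order 6 (Monitor): customer_id=2 -> matches Nate
  - order 7 (Tablet): customer_id=6 -> matches Tina
  - order 8 (Webcam): customer_id=NULL, no match -> dropped
  - order 9 (Speaker): customer_id=6 -> matches Tina
So 1 of 9 rows is dropped.

SQL:
SELECT a.product, b.name AS customer
FROM orders a
INNER JOIN customers b ON a.customer_id = b.id

Result:
product    | customer
-----------+---------
Headphones | Nate    
Cable      | Nate    
Router     | Uma     
Pen        | Carol   
Printer    | George  
Monitor    | Nate    
Tablet     | Tina    
Speaker    | Tina    


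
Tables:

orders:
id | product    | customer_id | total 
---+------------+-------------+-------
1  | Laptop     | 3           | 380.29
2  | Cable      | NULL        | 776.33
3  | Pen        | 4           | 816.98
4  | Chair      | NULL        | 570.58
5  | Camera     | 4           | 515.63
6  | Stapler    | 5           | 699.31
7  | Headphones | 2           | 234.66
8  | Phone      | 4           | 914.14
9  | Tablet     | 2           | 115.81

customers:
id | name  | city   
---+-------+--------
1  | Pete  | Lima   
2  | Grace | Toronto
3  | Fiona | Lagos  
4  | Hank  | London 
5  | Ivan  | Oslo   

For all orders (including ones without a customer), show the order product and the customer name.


LEFT JOIN keeps every row from orders (the left table); where customer_id has no match in customers, the customer columns become NULL. Walk through each order:
  - order 1 (Laptop): customer_id=3 -> matches Fiona
  - order 2 (Cable): customer_id=NULL, no match -> kept with NULL
  - order 3 (Pen): customer_id=4 -> matches Hank
  - order 4 (Chair): customer_id=NULL, no match -> kept with NULL
  - order 5 (Camera): customer_id=4 -> matches Hank
  - order 6 (Stapler): customer_id=5 -> matches Ivan
  - order 7 (Headphones): customer_id=2 -> matches Grace
  - order 8 (Phone): customer_id=4 -> matches Hank
  - order 9 (Tablet): customer_id=2 -> matches Grace
All 9 rows appear; 2 have NULL customer.

SQL:
SELECT a.product, b.name AS customer
FROM orders a
LEFT JOIN customers b ON a.customer_id = b.id

Result:
product    | customer
-----------+---------
Laptop     | Fiona   
Cable      | NULL    
Pen        | Hank    
Chair      | NULL    
Camera     | Hank    
Stapler    | Ivan    
Headphones | Grace   
Phone      | Hank    
Tablet     | Grace   


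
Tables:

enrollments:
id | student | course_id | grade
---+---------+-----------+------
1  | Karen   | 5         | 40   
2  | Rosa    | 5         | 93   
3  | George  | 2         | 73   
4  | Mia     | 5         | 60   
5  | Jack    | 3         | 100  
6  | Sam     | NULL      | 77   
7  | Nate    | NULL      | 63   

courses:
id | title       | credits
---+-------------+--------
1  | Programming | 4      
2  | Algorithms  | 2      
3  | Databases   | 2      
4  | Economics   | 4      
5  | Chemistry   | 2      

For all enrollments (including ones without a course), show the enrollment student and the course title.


LEFT JOIN keeps every row from enrollments (the left table); where course_id has no match in courses, the course columns become NULL. Walk through each enrollment:
  - enrollment 1 (Karen): course_id=5 -> matches Chemistry
  - enrollment 2 (Rosa): course_id=5 -> matches Chemistry
  - enrollment 3 (George): course_id=2 -> matches Algorithms
  - enrollment 4 (Mia): course_id=5 -> matches Chemistry
  - enrollment 5 (Jack): course_id=3 -> matches Databases
  - enrollment 6 (Sam): course_id=NULL, no match -> kept with NULL
  - enrollment 7 (Nate): course_id=NULL, no match -> kept with NULL
All 7 rows appear; 2 have NULL course.

SQL:
SELECT a.student, b.title AS course
FROM enrollments a
LEFT JOIN courses b ON a.course_id = b.id

Result:
student | course    
--------+-----------
Karen   | Chemistry 
Rosa    | Chemistry 
George  | Algorithms
Mia     | Chemistry 
Jack    | Databases 
Sam     | NULL      
Nate    | NULL      
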